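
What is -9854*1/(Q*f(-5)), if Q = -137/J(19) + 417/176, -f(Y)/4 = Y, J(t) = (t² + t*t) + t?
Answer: -321279816/1424425 ≈ -225.55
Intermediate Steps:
J(t) = t + 2*t² (J(t) = (t² + t²) + t = 2*t² + t = t + 2*t²)
f(Y) = -4*Y
Q = 284885/130416 (Q = -137*1/(19*(1 + 2*19)) + 417/176 = -137*1/(19*(1 + 38)) + 417*(1/176) = -137/(19*39) + 417/176 = -137/741 + 417/176 = 284885/130416 ≈ 2.1844)
-9854*1/(Q*f(-5)) = -9854/(284885*(-4*(-5))/130416) = -9854/((284885/130416)*20) = -9854/1424425/32604 = -9854*32604/1424425 = -321279816/1424425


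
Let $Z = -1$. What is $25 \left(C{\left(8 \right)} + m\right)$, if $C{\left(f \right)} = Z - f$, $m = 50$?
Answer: $1025$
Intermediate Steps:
$C{\left(f \right)} = -1 - f$
$25 \left(C{\left(8 \right)} + m\right) = 25 \left(\left(-1 - 8\right) + 50\right) = 25 \left(-9 + 50\right) = 25 \cdot 41 = 1025$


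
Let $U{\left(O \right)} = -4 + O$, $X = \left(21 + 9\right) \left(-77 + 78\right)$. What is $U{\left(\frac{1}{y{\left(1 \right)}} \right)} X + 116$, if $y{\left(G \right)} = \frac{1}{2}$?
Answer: $56$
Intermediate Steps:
$X = 30$ ($X = 30 \cdot 1 = 30$)
$y{\left(G \right)} = \frac{1}{2}$
$U{\left(\frac{1}{y{\left(1 \right)}} \right)} X + 116 = \left(-4 + \frac{1}{\frac{1}{2}}\right) 30 + 116 = \left(-4 + 2\right) 30 + 116 = \left(-2\right) 30 + 116 = -60 + 116 = 56$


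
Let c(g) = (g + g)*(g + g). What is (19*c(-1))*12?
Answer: 912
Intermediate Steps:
c(g) = 4*g**2 (c(g) = (2*g)*(2*g) = 4*g**2)
(19*c(-1))*12 = (19*(4*(-1)**2))*12 = (19*(4*1))*12 = (19*4)*12 = 76*12 = 912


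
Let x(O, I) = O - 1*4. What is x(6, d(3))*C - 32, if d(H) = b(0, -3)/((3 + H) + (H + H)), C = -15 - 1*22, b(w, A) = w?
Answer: -106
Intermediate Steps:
C = -37 (C = -15 - 22 = -37)
d(H) = 0 (d(H) = 0/((3 + H) + (H + H)) = 0/((3 + H) + 2*H) = 0/(3 + 3*H) = 0)
x(O, I) = -4 + O (x(O, I) = O - 4 = -4 + O)
x(6, d(3))*C - 32 = (-4 + 6)*(-37) - 32 = 2*(-37) - 32 = -74 - 32 = -106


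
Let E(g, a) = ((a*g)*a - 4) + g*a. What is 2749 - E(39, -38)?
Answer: -52081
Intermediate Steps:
E(g, a) = -4 + a*g + g*a**2 (E(g, a) = (g*a**2 - 4) + a*g = (-4 + g*a**2) + a*g = -4 + a*g + g*a**2)
2749 - E(39, -38) = 2749 - (-4 - 38*39 + 39*(-38)**2) = 2749 - (-4 - 1482 + 39*1444) = 2749 - (-4 - 1482 + 56316) = 2749 - 1*54830 = 2749 - 54830 = -52081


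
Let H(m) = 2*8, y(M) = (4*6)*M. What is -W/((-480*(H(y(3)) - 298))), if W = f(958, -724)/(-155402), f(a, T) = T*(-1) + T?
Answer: 0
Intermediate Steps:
y(M) = 24*M
H(m) = 16
f(a, T) = 0 (f(a, T) = -T + T = 0)
W = 0 (W = 0/(-155402) = 0*(-1/155402) = 0)
-W/((-480*(H(y(3)) - 298))) = -0/((-480*(16 - 298))) = -0/((-480*(-282))) = -0/135360 = -1*0 = 0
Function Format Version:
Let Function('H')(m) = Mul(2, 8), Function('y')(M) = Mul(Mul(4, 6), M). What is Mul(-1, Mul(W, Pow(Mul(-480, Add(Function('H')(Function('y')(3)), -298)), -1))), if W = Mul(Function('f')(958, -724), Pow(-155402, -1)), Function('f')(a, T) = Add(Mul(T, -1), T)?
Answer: 0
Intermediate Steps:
Function('y')(M) = Mul(24, M)
Function('H')(m) = 16
Function('f')(a, T) = 0 (Function('f')(a, T) = Add(Mul(-1, T), T) = 0)
W = 0 (W = Mul(0, Pow(-155402, -1)) = Mul(0, Rational(-1, 155402)) = 0)
Mul(-1, Mul(W, Pow(Mul(-480, Add(Function('H')(Function('y')(3)), -298)), -1))) = Mul(-1, Mul(0, Pow(Mul(-480, Add(16, -298)), -1))) = Mul(-1, Mul(0, Pow(Mul(-480, -282), -1))) = Mul(-1, Mul(0, Pow(135360, -1))) = Mul(-1, Mul(0, Rational(1, 135360))) = Mul(-1, 0) = 0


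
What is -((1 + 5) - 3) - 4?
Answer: -7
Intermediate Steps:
-((1 + 5) - 3) - 4 = -(6 - 3) - 4 = -1*3 - 4 = -3 - 4 = -7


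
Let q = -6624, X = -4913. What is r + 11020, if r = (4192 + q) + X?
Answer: 3675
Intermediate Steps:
r = -7345 (r = (4192 - 6624) - 4913 = -2432 - 4913 = -7345)
r + 11020 = -7345 + 11020 = 3675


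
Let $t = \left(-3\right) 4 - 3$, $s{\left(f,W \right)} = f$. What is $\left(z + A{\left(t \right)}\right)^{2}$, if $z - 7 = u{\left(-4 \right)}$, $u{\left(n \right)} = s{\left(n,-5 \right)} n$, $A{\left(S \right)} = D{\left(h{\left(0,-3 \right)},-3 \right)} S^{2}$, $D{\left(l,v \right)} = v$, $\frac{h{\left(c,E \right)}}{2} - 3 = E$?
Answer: $425104$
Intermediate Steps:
$h{\left(c,E \right)} = 6 + 2 E$
$t = -15$ ($t = -12 - 3 = -15$)
$A{\left(S \right)} = - 3 S^{2}$
$u{\left(n \right)} = n^{2}$ ($u{\left(n \right)} = n n = n^{2}$)
$z = 23$ ($z = 7 + \left(-4\right)^{2} = 7 + 16 = 23$)
$\left(z + A{\left(t \right)}\right)^{2} = \left(23 - 3 \left(-15\right)^{2}\right)^{2} = \left(23 - 675\right)^{2} = \left(-652\right)^{2} = 425104$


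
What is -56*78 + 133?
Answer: -4235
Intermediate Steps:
-56*78 + 133 = -4368 + 133 = -4235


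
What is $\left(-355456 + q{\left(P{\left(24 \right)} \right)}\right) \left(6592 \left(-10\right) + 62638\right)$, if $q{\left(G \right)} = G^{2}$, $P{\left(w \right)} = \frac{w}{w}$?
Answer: $1166603310$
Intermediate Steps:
$P{\left(w \right)} = 1$
$\left(-355456 + q{\left(P{\left(24 \right)} \right)}\right) \left(6592 \left(-10\right) + 62638\right) = \left(-355456 + 1^{2}\right) \left(6592 \left(-10\right) + 62638\right) = \left(-355456 + 1\right) \left(-65920 + 62638\right) = \left(-355455\right) \left(-3282\right) = 1166603310$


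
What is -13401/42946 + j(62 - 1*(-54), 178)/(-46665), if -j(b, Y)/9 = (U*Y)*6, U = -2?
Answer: -161216841/222675010 ≈ -0.72400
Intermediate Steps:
j(b, Y) = 108*Y (j(b, Y) = -9*(-2*Y)*6 = -(-108)*Y = 108*Y)
-13401/42946 + j(62 - 1*(-54), 178)/(-46665) = -13401/42946 + (108*178)/(-46665) = -13401*1/42946 + 19224*(-1/46665) = -13401/42946 - 2136/5185 = -161216841/222675010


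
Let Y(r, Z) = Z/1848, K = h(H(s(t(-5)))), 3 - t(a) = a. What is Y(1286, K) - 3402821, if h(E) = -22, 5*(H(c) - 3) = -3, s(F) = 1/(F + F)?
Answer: -285836965/84 ≈ -3.4028e+6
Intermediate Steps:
t(a) = 3 - a
s(F) = 1/(2*F)
H(c) = 12/5 (H(c) = 3 + (⅕)*(-3) = 3 - ⅗ = 12/5)
K = -22
Y(r, Z) = Z/1848 (Y(r, Z) = Z*(1/1848) = Z/1848)
Y(1286, K) - 3402821 = (1/1848)*(-22) - 3402821 = -1/84 - 3402821 = -285836965/84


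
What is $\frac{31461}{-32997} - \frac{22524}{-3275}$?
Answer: $\frac{213396551}{36021725} \approx 5.9241$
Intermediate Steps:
$\frac{31461}{-32997} - \frac{22524}{-3275} = 31461 \left(- \frac{1}{32997}\right) - - \frac{22524}{3275} = - \frac{10487}{10999} + \frac{22524}{3275} = \frac{213396551}{36021725}$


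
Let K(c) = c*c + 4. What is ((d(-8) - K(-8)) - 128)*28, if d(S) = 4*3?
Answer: -5152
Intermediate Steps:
d(S) = 12
K(c) = 4 + c² (K(c) = c² + 4 = 4 + c²)
((d(-8) - K(-8)) - 128)*28 = ((12 - (4 + (-8)²)) - 128)*28 = ((12 - (4 + 64)) - 128)*28 = ((12 - 1*68) - 128)*28 = ((12 - 68) - 128)*28 = (-56 - 128)*28 = -184*28 = -5152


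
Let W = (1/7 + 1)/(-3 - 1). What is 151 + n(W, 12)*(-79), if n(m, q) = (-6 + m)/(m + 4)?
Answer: 3701/13 ≈ 284.69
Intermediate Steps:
W = -2/7 (W = (1/7 + 1)/(-4) = (8/7)*(-1/4) = -2/7 ≈ -0.28571)
n(m, q) = (-6 + m)/(4 + m)
151 + n(W, 12)*(-79) = 151 + ((-6 - 2/7)/(4 - 2/7))*(-79) = 151 + (-44/7/(26/7))*(-79) = 151 + ((7/26)*(-44/7))*(-79) = 151 - 22/13*(-79) = 151 + 1738/13 = 3701/13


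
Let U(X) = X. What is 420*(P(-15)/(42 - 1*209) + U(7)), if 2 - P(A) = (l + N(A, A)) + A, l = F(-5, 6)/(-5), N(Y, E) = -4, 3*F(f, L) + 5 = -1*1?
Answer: 482328/167 ≈ 2888.2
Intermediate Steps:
F(f, L) = -2 (F(f, L) = -5/3 + (-1*1)/3 = -5/3 + (⅓)*(-1) = -5/3 - ⅓ = -2)
l = ⅖ (l = -2/(-5) = -⅕*(-2) = ⅖ ≈ 0.40000)
P(A) = 28/5 - A (P(A) = 2 - ((⅖ - 4) + A) = 2 - (-18/5 + A) = 2 + (18/5 - A) = 28/5 - A)
420*(P(-15)/(42 - 1*209) + U(7)) = 420*((28/5 - 1*(-15))/(42 - 1*209) + 7) = 420*((28/5 + 15)/(42 - 209) + 7) = 420*((103/5)/(-167) + 7) = 420*((103/5)*(-1/167) + 7) = 420*(-103/835 + 7) = 420*(5742/835) = 482328/167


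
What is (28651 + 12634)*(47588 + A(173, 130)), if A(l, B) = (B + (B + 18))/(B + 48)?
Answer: 174861420235/89 ≈ 1.9647e+9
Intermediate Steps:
A(l, B) = (18 + 2*B)/(48 + B) (A(l, B) = (B + (18 + B))/(48 + B) = (18 + 2*B)/(48 + B))
(28651 + 12634)*(47588 + A(173, 130)) = (28651 + 12634)*(47588 + 2*(9 + 130)/(48 + 130)) = 41285*(47588 + 2*139/178) = 41285*(47588 + 2*(1/178)*139) = 41285*(47588 + 139/89) = 41285*(4235471/89) = 174861420235/89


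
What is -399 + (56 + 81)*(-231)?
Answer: -32046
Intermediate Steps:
-399 + (56 + 81)*(-231) = -399 + 137*(-231) = -399 - 31647 = -32046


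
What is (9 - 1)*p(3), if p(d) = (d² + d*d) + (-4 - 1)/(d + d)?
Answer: 412/3 ≈ 137.33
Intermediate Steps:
p(d) = 2*d² - 5/(2*d) (p(d) = (d² + d²) - 5*1/(2*d) = 2*d² - 5/(2*d))
(9 - 1)*p(3) = (9 - 1)*((½)*(-5 + 4*3³)/3) = 8*((½)*(⅓)*(-5 + 4*27)) = 8*((½)*(⅓)*(-5 + 108)) = 8*((½)*(⅓)*103) = 8*(103/6) = 412/3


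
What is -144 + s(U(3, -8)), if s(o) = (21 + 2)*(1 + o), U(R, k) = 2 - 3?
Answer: -144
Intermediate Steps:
U(R, k) = -1
s(o) = 23 + 23*o (s(o) = 23*(1 + o) = 23 + 23*o)
-144 + s(U(3, -8)) = -144 + (23 + 23*(-1)) = -144 + (23 - 23) = -144 + 0 = -144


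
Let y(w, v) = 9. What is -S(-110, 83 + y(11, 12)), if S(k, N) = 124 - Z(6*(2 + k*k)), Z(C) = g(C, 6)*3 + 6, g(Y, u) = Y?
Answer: 217718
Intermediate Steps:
Z(C) = 6 + 3*C (Z(C) = C*3 + 6 = 3*C + 6 = 6 + 3*C)
S(k, N) = 82 - 18*k² (S(k, N) = 124 - (6 + 3*(6*(2 + k*k))) = 124 - (6 + 3*(6*(2 + k²))) = 124 - (6 + 3*(12 + 6*k²)) = 124 - (6 + (36 + 18*k²)) = 124 - (42 + 18*k²) = 124 + (-42 - 18*k²) = 82 - 18*k²)
-S(-110, 83 + y(11, 12)) = -(82 - 18*(-110)²) = -(82 - 18*12100) = -(82 - 217800) = -1*(-217718) = 217718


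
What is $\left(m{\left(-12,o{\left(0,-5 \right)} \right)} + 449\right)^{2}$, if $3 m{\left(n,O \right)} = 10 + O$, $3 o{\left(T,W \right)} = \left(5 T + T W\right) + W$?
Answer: $\frac{16532356}{81} \approx 2.041 \cdot 10^{5}$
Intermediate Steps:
$o{\left(T,W \right)} = \frac{W}{3} + \frac{5 T}{3} + \frac{T W}{3}$ ($o{\left(T,W \right)} = \frac{\left(5 T + T W\right) + W}{3} = \frac{W + 5 T + T W}{3} = \frac{W}{3} + \frac{5 T}{3} + \frac{T W}{3}$)
$m{\left(n,O \right)} = \frac{10}{3} + \frac{O}{3}$ ($m{\left(n,O \right)} = \frac{10 + O}{3} = \frac{10}{3} + \frac{O}{3}$)
$\left(m{\left(-12,o{\left(0,-5 \right)} \right)} + 449\right)^{2} = \left(\left(\frac{10}{3} + \frac{\frac{1}{3} \left(-5\right) + \frac{5}{3} \cdot 0 + \frac{1}{3} \cdot 0 \left(-5\right)}{3}\right) + 449\right)^{2} = \left(\left(\frac{10}{3} + \frac{- \frac{5}{3} + 0 + 0}{3}\right) + 449\right)^{2} = \left(\left(\frac{10}{3} + \frac{1}{3} \left(- \frac{5}{3}\right)\right) + 449\right)^{2} = \left(\left(\frac{10}{3} - \frac{5}{9}\right) + 449\right)^{2} = \left(\frac{25}{9} + 449\right)^{2} = \left(\frac{4066}{9}\right)^{2} = \frac{16532356}{81}$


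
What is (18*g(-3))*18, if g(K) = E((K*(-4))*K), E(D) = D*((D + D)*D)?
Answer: -30233088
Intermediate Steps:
E(D) = 2*D³ (E(D) = D*((2*D)*D) = D*(2*D²) = 2*D³)
g(K) = -128*K⁶ (g(K) = 2*((K*(-4))*K)³ = 2*((-4*K)*K)³ = 2*(-4*K²)³ = 2*(-64*K⁶) = -128*K⁶)
(18*g(-3))*18 = (18*(-128*(-3)⁶))*18 = (18*(-128*729))*18 = (18*(-93312))*18 = -1679616*18 = -30233088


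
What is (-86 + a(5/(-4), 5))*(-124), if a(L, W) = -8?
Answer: 11656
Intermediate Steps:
(-86 + a(5/(-4), 5))*(-124) = (-86 - 8)*(-124) = -94*(-124) = 11656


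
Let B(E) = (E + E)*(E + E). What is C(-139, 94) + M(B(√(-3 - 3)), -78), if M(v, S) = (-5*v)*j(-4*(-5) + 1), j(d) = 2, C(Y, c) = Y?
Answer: 101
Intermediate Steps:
B(E) = 4*E² (B(E) = (2*E)*(2*E) = 4*E²)
M(v, S) = -10*v (M(v, S) = -5*v*2 = -10*v)
C(-139, 94) + M(B(√(-3 - 3)), -78) = -139 - 40*(√(-3 - 3))² = -139 - 40*(√(-6))² = -139 - 40*(I*√6)² = -139 - 40*(-6) = -139 - 10*(-24) = -139 + 240 = 101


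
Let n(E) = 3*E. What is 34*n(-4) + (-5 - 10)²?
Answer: -183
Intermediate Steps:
34*n(-4) + (-5 - 10)² = 34*(3*(-4)) + (-5 - 10)² = 34*(-12) + (-15)² = -408 + 225 = -183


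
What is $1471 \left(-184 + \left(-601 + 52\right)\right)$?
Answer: $-1078243$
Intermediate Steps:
$1471 \left(-184 + \left(-601 + 52\right)\right) = 1471 \left(-184 - 549\right) = 1471 \left(-733\right) = -1078243$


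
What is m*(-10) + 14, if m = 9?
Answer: -76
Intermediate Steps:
m*(-10) + 14 = 9*(-10) + 14 = -90 + 14 = -76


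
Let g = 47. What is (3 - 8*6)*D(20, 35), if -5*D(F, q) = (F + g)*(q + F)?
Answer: 33165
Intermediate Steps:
D(F, q) = -(47 + F)*(F + q)/5 (D(F, q) = -(F + 47)*(q + F)/5 = -(47 + F)*(F + q)/5)
(3 - 8*6)*D(20, 35) = (3 - 8*6)*(-47/5*20 - 47/5*35 - 1/5*20**2 - 1/5*20*35) = (3 - 48)*(-188 - 329 - 1/5*400 - 140) = -45*(-188 - 329 - 80 - 140) = -45*(-737) = 33165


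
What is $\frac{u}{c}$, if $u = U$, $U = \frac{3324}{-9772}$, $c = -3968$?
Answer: $\frac{831}{9693824} \approx 8.5725 \cdot 10^{-5}$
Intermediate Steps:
$U = - \frac{831}{2443}$ ($U = 3324 \left(- \frac{1}{9772}\right) = - \frac{831}{2443} \approx -0.34016$)
$u = - \frac{831}{2443} \approx -0.34016$
$\frac{u}{c} = - \frac{831}{2443 \left(-3968\right)} = \left(- \frac{831}{2443}\right) \left(- \frac{1}{3968}\right) = \frac{831}{9693824}$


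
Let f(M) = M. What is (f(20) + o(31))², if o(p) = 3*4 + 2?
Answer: 1156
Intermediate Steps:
o(p) = 14 (o(p) = 12 + 2 = 14)
(f(20) + o(31))² = (20 + 14)² = 34² = 1156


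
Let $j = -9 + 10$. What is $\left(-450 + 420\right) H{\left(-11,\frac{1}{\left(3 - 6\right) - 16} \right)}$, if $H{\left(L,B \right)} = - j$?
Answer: $30$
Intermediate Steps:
$j = 1$
$H{\left(L,B \right)} = -1$ ($H{\left(L,B \right)} = \left(-1\right) 1 = -1$)
$\left(-450 + 420\right) H{\left(-11,\frac{1}{\left(3 - 6\right) - 16} \right)} = \left(-450 + 420\right) \left(-1\right) = \left(-30\right) \left(-1\right) = 30$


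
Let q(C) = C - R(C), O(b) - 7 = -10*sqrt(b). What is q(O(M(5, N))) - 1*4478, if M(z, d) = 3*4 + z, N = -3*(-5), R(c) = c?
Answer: -4478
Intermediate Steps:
N = 15
M(z, d) = 12 + z
O(b) = 7 - 10*sqrt(b)
q(C) = 0 (q(C) = C - C = 0)
q(O(M(5, N))) - 1*4478 = 0 - 1*4478 = 0 - 4478 = -4478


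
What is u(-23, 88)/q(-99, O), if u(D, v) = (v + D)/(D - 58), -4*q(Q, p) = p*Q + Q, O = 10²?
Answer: -260/809919 ≈ -0.00032102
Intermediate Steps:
O = 100
q(Q, p) = -Q/4 - Q*p/4 (q(Q, p) = -(p*Q + Q)/4 = -(Q*p + Q)/4 = -(Q + Q*p)/4 = -Q/4 - Q*p/4)
u(D, v) = (D + v)/(-58 + D)
u(-23, 88)/q(-99, O) = ((-23 + 88)/(-58 - 23))/((-¼*(-99)*(1 + 100))) = (65/(-81))/((-¼*(-99)*101)) = (-1/81*65)/(9999/4) = -65/81*4/9999 = -260/809919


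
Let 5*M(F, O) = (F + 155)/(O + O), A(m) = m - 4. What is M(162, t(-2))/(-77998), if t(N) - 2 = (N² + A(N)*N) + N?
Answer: -317/12479680 ≈ -2.5401e-5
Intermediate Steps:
A(m) = -4 + m
t(N) = 2 + N + N² + N*(-4 + N) (t(N) = 2 + ((N² + (-4 + N)*N) + N) = 2 + ((N² + N*(-4 + N)) + N) = 2 + (N + N² + N*(-4 + N)) = 2 + N + N² + N*(-4 + N))
M(F, O) = (155 + F)/(10*O) (M(F, O) = ((F + 155)/(O + O))/5 = ((155 + F)/((2*O)))/5 = ((155 + F)*(1/(2*O)))/5 = ((155 + F)/(2*O))/5 = (155 + F)/(10*O))
M(162, t(-2))/(-77998) = ((155 + 162)/(10*(2 - 3*(-2) + 2*(-2)²)))/(-77998) = ((⅒)*317/(2 + 6 + 2*4))*(-1/77998) = ((⅒)*317/(2 + 6 + 8))*(-1/77998) = ((⅒)*317/16)*(-1/77998) = ((⅒)*(1/16)*317)*(-1/77998) = (317/160)*(-1/77998) = -317/12479680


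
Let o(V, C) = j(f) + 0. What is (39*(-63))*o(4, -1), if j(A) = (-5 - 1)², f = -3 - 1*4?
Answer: -88452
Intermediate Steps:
f = -7 (f = -3 - 4 = -7)
j(A) = 36 (j(A) = (-6)² = 36)
o(V, C) = 36 (o(V, C) = 36 + 0 = 36)
(39*(-63))*o(4, -1) = (39*(-63))*36 = -2457*36 = -88452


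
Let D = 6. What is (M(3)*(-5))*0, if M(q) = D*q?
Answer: 0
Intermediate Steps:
M(q) = 6*q
(M(3)*(-5))*0 = ((6*3)*(-5))*0 = (18*(-5))*0 = -90*0 = 0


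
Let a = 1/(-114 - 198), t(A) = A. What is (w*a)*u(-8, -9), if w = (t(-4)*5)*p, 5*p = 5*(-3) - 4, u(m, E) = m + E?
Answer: 323/78 ≈ 4.1410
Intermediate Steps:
u(m, E) = E + m
p = -19/5 (p = (5*(-3) - 4)/5 = (-15 - 4)/5 = (1/5)*(-19) = -19/5 ≈ -3.8000)
a = -1/312 (a = 1/(-312) = -1/312 ≈ -0.0032051)
w = 76 (w = -4*5*(-19/5) = -20*(-19/5) = 76)
(w*a)*u(-8, -9) = (76*(-1/312))*(-9 - 8) = -19/78*(-17) = 323/78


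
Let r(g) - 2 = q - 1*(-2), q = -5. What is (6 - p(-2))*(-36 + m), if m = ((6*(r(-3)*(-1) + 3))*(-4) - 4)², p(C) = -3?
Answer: 89676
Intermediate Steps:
r(g) = -1 (r(g) = 2 + (-5 - 1*(-2)) = 2 + (-5 + 2) = 2 - 3 = -1)
m = 10000 (m = ((6*(-1*(-1) + 3))*(-4) - 4)² = ((6*(1 + 3))*(-4) - 4)² = ((6*4)*(-4) - 4)² = (24*(-4) - 4)² = (-96 - 4)² = (-100)² = 10000)
(6 - p(-2))*(-36 + m) = (6 - 1*(-3))*(-36 + 10000) = (6 + 3)*9964 = 9*9964 = 89676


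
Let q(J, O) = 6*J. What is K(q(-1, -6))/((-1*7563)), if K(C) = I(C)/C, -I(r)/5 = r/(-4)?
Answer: -5/30252 ≈ -0.00016528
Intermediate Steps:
I(r) = 5*r/4 (I(r) = -5*r/(-4) = -5*r*(-1)/4 = -(-5)*r/4 = 5*r/4)
K(C) = 5/4 (K(C) = (5*C/4)/C = 5/4)
K(q(-1, -6))/((-1*7563)) = 5/(4*((-1*7563))) = (5/4)/(-7563) = (5/4)*(-1/7563) = -5/30252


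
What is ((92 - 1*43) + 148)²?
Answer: 38809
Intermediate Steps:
((92 - 1*43) + 148)² = ((92 - 43) + 148)² = (49 + 148)² = 197² = 38809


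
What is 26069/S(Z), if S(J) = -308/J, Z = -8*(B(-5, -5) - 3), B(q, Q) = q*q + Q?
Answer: 886346/77 ≈ 11511.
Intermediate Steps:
B(q, Q) = Q + q² (B(q, Q) = q² + Q = Q + q²)
Z = -136 (Z = -8*((-5 + (-5)²) - 3) = -8*((-5 + 25) - 3) = -8*(20 - 3) = -8*17 = -136)
26069/S(Z) = 26069/((-308/(-136))) = 26069/((-308*(-1/136))) = 26069/(77/34) = 26069*(34/77) = 886346/77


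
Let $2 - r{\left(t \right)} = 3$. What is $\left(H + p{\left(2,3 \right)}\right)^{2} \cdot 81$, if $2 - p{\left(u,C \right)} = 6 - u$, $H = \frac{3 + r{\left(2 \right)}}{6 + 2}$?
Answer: $\frac{3969}{16} \approx 248.06$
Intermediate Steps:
$r{\left(t \right)} = -1$ ($r{\left(t \right)} = 2 - 3 = -1$)
$H = \frac{1}{4}$ ($H = \frac{3 - 1}{6 + 2} = \frac{2}{8} = 2 \cdot \frac{1}{8} = \frac{1}{4} \approx 0.25$)
$p{\left(u,C \right)} = -4 + u$ ($p{\left(u,C \right)} = 2 - \left(6 - u\right) = 2 + \left(-6 + u\right) = -4 + u$)
$\left(H + p{\left(2,3 \right)}\right)^{2} \cdot 81 = \left(\frac{1}{4} + \left(-4 + 2\right)\right)^{2} \cdot 81 = \left(\frac{1}{4} - 2\right)^{2} \cdot 81 = \left(- \frac{7}{4}\right)^{2} \cdot 81 = \frac{49}{16} \cdot 81 = \frac{3969}{16}$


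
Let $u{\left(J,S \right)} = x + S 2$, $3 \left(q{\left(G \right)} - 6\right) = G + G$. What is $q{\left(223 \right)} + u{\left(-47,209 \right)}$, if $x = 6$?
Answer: $\frac{1736}{3} \approx 578.67$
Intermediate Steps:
$q{\left(G \right)} = 6 + \frac{2 G}{3}$ ($q{\left(G \right)} = 6 + \frac{G + G}{3} = 6 + \frac{2 G}{3}$)
$u{\left(J,S \right)} = 6 + 2 S$ ($u{\left(J,S \right)} = 6 + S 2 = 6 + 2 S$)
$q{\left(223 \right)} + u{\left(-47,209 \right)} = \left(6 + \frac{2}{3} \cdot 223\right) + \left(6 + 2 \cdot 209\right) = \left(6 + \frac{446}{3}\right) + \left(6 + 418\right) = \frac{464}{3} + 424 = \frac{1736}{3}$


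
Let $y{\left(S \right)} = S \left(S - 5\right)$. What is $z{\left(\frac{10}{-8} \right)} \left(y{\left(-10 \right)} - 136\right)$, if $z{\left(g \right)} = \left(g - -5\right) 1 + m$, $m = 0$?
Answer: $\frac{105}{2} \approx 52.5$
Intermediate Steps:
$y{\left(S \right)} = S \left(-5 + S\right)$
$z{\left(g \right)} = 5 + g$ ($z{\left(g \right)} = \left(g - -5\right) 1 + 0 = \left(g + 5\right) 1 + 0 = \left(5 + g\right) 1 + 0 = \left(5 + g\right) + 0 = 5 + g$)
$z{\left(\frac{10}{-8} \right)} \left(y{\left(-10 \right)} - 136\right) = \left(5 + \frac{10}{-8}\right) \left(- 10 \left(-5 - 10\right) - 136\right) = \left(5 + 10 \left(- \frac{1}{8}\right)\right) \left(\left(-10\right) \left(-15\right) - 136\right) = \left(5 - \frac{5}{4}\right) \left(150 - 136\right) = \frac{15}{4} \cdot 14 = \frac{105}{2}$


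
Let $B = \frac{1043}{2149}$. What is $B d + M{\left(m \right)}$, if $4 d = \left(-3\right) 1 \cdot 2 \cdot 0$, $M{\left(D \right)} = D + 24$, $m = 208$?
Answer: $232$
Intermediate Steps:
$M{\left(D \right)} = 24 + D$
$B = \frac{149}{307}$ ($B = 1043 \cdot \frac{1}{2149} = \frac{149}{307} \approx 0.48534$)
$d = 0$ ($d = \frac{\left(-3\right) 1 \cdot 2 \cdot 0}{4} = \frac{\left(-3\right) 2 \cdot 0}{4} = \frac{\left(-6\right) 0}{4} = \frac{1}{4} \cdot 0 = 0$)
$B d + M{\left(m \right)} = \frac{149}{307} \cdot 0 + \left(24 + 208\right) = 0 + 232 = 232$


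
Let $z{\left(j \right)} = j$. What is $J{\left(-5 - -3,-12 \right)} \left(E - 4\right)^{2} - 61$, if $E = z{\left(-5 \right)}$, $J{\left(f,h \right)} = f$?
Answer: $-223$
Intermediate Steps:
$E = -5$
$J{\left(-5 - -3,-12 \right)} \left(E - 4\right)^{2} - 61 = \left(-5 - -3\right) \left(-5 - 4\right)^{2} - 61 = \left(-5 + 3\right) \left(-9\right)^{2} - 61 = \left(-2\right) 81 - 61 = -162 - 61 = -223$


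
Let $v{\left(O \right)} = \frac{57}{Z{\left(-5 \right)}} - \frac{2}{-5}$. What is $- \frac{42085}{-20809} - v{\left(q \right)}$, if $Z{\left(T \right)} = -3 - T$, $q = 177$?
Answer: $- \frac{5592951}{208090} \approx -26.878$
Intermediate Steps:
$v{\left(O \right)} = \frac{289}{10}$ ($v{\left(O \right)} = \frac{57}{-3 - -5} - \frac{2}{-5} = \frac{57}{-3 + 5} - - \frac{2}{5} = \frac{57}{2} + \frac{2}{5} = \frac{289}{10}$)
$- \frac{42085}{-20809} - v{\left(q \right)} = - \frac{42085}{-20809} - \frac{289}{10} = \left(-42085\right) \left(- \frac{1}{20809}\right) - \frac{289}{10} = \frac{42085}{20809} - \frac{289}{10} = - \frac{5592951}{208090}$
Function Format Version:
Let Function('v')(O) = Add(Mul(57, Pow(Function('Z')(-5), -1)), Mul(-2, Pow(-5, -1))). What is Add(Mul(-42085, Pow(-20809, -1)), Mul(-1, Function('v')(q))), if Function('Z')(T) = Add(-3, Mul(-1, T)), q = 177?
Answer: Rational(-5592951, 208090) ≈ -26.878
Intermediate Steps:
Function('v')(O) = Rational(289, 10) (Function('v')(O) = Add(Mul(57, Pow(Add(-3, Mul(-1, -5)), -1)), Mul(-2, Pow(-5, -1))) = Add(Mul(57, Pow(Add(-3, 5), -1)), Mul(-2, Rational(-1, 5))) = Add(Mul(57, Pow(2, -1)), Rational(2, 5)) = Add(Mul(57, Rational(1, 2)), Rational(2, 5)) = Add(Rational(57, 2), Rational(2, 5)) = Rational(289, 10))
Add(Mul(-42085, Pow(-20809, -1)), Mul(-1, Function('v')(q))) = Add(Mul(-42085, Pow(-20809, -1)), Mul(-1, Rational(289, 10))) = Add(Mul(-42085, Rational(-1, 20809)), Rational(-289, 10)) = Add(Rational(42085, 20809), Rational(-289, 10)) = Rational(-5592951, 208090)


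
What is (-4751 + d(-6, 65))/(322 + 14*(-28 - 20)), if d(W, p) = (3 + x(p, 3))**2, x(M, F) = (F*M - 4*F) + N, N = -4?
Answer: -28373/350 ≈ -81.066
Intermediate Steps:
x(M, F) = -4 - 4*F + F*M (x(M, F) = (F*M - 4*F) - 4 = (-4*F + F*M) - 4 = -4 - 4*F + F*M)
d(W, p) = (-13 + 3*p)**2 (d(W, p) = (3 + (-4 - 4*3 + 3*p))**2 = (3 + (-4 - 12 + 3*p))**2 = (3 + (-16 + 3*p))**2 = (-13 + 3*p)**2)
(-4751 + d(-6, 65))/(322 + 14*(-28 - 20)) = (-4751 + (-13 + 3*65)**2)/(322 + 14*(-28 - 20)) = (-4751 + (-13 + 195)**2)/(322 + 14*(-48)) = (-4751 + 182**2)/(322 - 672) = (-4751 + 33124)/(-350) = 28373*(-1/350) = -28373/350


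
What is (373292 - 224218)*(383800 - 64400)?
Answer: 47614235600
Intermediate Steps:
(373292 - 224218)*(383800 - 64400) = 149074*319400 = 47614235600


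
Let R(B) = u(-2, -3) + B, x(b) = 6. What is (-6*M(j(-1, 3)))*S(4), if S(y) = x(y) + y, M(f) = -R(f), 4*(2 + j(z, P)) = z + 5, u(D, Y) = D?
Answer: -180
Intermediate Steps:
j(z, P) = -¾ + z/4 (j(z, P) = -2 + (z + 5)/4 = -2 + (5 + z)/4 = -2 + (5/4 + z/4) = -¾ + z/4)
R(B) = -2 + B
M(f) = 2 - f (M(f) = -(-2 + f) = 2 - f)
S(y) = 6 + y
(-6*M(j(-1, 3)))*S(4) = (-6*(2 - (-¾ + (¼)*(-1))))*(6 + 4) = -6*(2 - (-¾ - ¼))*10 = -6*(2 - 1*(-1))*10 = -6*(2 + 1)*10 = -6*3*10 = -18*10 = -180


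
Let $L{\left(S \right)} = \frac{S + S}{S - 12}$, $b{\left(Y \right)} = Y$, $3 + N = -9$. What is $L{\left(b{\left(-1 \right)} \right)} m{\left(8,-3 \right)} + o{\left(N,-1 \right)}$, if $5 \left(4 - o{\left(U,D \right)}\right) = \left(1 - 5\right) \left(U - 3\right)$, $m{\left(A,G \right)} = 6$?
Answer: $- \frac{92}{13} \approx -7.0769$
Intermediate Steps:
$N = -12$ ($N = -3 - 9 = -12$)
$L{\left(S \right)} = \frac{2 S}{-12 + S}$
$o{\left(U,D \right)} = \frac{8}{5} + \frac{4 U}{5}$ ($o{\left(U,D \right)} = 4 - \frac{\left(1 - 5\right) \left(U - 3\right)}{5} = 4 - \frac{\left(-4\right) \left(-3 + U\right)}{5} = 4 - \frac{12 - 4 U}{5} = 4 + \left(- \frac{12}{5} + \frac{4 U}{5}\right) = \frac{8}{5} + \frac{4 U}{5}$)
$L{\left(b{\left(-1 \right)} \right)} m{\left(8,-3 \right)} + o{\left(N,-1 \right)} = 2 \left(-1\right) \frac{1}{-12 - 1} \cdot 6 + \left(\frac{8}{5} + \frac{4}{5} \left(-12\right)\right) = 2 \left(-1\right) \frac{1}{-13} \cdot 6 + \left(\frac{8}{5} - \frac{48}{5}\right) = 2 \left(-1\right) \left(- \frac{1}{13}\right) 6 - 8 = \frac{2}{13} \cdot 6 - 8 = \frac{12}{13} - 8 = - \frac{92}{13}$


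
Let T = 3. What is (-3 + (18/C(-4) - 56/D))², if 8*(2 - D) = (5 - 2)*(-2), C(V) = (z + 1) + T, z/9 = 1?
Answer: 9878449/20449 ≈ 483.08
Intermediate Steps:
z = 9 (z = 9*1 = 9)
C(V) = 13 (C(V) = (9 + 1) + 3 = 10 + 3 = 13)
D = 11/4 (D = 2 - (5 - 2)*(-2)/8 = 2 - 3*(-2)/8 = 2 - ⅛*(-6) = 2 + ¾ = 11/4 ≈ 2.7500)
(-3 + (18/C(-4) - 56/D))² = (-3 + (18/13 - 56/11/4))² = (-3 + (18*(1/13) - 56*4/11))² = (-3 + (18/13 - 224/11))² = (-3 - 2714/143)² = (-3143/143)² = 9878449/20449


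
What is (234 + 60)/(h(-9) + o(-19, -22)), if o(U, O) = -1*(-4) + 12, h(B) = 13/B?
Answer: 2646/131 ≈ 20.198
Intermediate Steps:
o(U, O) = 16 (o(U, O) = 4 + 12 = 16)
(234 + 60)/(h(-9) + o(-19, -22)) = (234 + 60)/(13/(-9) + 16) = 294/(13*(-⅑) + 16) = 294/(-13/9 + 16) = 294/(131/9) = 294*(9/131) = 2646/131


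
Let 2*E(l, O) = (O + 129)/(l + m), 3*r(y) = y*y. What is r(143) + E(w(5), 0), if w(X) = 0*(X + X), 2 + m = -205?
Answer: 313537/46 ≈ 6816.0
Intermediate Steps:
r(y) = y**2/3 (r(y) = (y*y)/3 = y**2/3)
m = -207 (m = -2 - 205 = -207)
w(X) = 0 (w(X) = 0*(2*X) = 0)
E(l, O) = (129 + O)/(2*(-207 + l)) (E(l, O) = ((O + 129)/(l - 207))/2 = ((129 + O)/(-207 + l))/2 = (129 + O)/(2*(-207 + l)))
r(143) + E(w(5), 0) = (1/3)*143**2 + (129 + 0)/(2*(-207 + 0)) = (1/3)*20449 + (1/2)*129/(-207) = 20449/3 + (1/2)*(-1/207)*129 = 20449/3 - 43/138 = 313537/46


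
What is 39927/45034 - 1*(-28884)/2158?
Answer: 8354967/585442 ≈ 14.271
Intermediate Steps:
39927/45034 - 1*(-28884)/2158 = 39927*(1/45034) + 28884*(1/2158) = 39927/45034 + 174/13 = 8354967/585442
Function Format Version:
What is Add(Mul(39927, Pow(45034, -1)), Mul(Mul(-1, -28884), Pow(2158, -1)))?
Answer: Rational(8354967, 585442) ≈ 14.271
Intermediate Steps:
Add(Mul(39927, Pow(45034, -1)), Mul(Mul(-1, -28884), Pow(2158, -1))) = Add(Mul(39927, Rational(1, 45034)), Mul(28884, Rational(1, 2158))) = Add(Rational(39927, 45034), Rational(174, 13)) = Rational(8354967, 585442)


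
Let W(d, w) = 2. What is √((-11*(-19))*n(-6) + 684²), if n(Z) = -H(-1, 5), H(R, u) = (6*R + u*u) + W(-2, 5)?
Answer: √463467 ≈ 680.78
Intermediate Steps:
H(R, u) = 2 + u² + 6*R (H(R, u) = (6*R + u*u) + 2 = (6*R + u²) + 2 = (u² + 6*R) + 2 = 2 + u² + 6*R)
n(Z) = -21 (n(Z) = -(2 + 5² + 6*(-1)) = -(2 + 25 - 6) = -1*21 = -21)
√((-11*(-19))*n(-6) + 684²) = √(-11*(-19)*(-21) + 684²) = √(209*(-21) + 467856) = √(-4389 + 467856) = √463467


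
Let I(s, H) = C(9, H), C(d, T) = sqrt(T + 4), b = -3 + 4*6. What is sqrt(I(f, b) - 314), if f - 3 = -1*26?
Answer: I*sqrt(309) ≈ 17.578*I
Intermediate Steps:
b = 21 (b = -3 + 24 = 21)
f = -23 (f = 3 - 1*26 = 3 - 26 = -23)
C(d, T) = sqrt(4 + T)
I(s, H) = sqrt(4 + H)
sqrt(I(f, b) - 314) = sqrt(sqrt(4 + 21) - 314) = sqrt(sqrt(25) - 314) = sqrt(5 - 314) = sqrt(-309) = I*sqrt(309)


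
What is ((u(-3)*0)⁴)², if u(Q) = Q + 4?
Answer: 0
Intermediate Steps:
u(Q) = 4 + Q
((u(-3)*0)⁴)² = (((4 - 3)*0)⁴)² = ((1*0)⁴)² = (0⁴)² = 0² = 0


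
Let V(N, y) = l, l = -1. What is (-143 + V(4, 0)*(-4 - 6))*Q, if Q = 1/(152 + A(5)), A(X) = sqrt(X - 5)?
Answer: -7/8 ≈ -0.87500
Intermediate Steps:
A(X) = sqrt(-5 + X)
V(N, y) = -1
Q = 1/152 (Q = 1/(152 + sqrt(-5 + 5)) = 1/(152 + sqrt(0)) = 1/(152 + 0) = 1/152 ≈ 0.0065789)
(-143 + V(4, 0)*(-4 - 6))*Q = (-143 - (-4 - 6))*(1/152) = (-143 - 1*(-10))*(1/152) = (-143 + 10)*(1/152) = -133*1/152 = -7/8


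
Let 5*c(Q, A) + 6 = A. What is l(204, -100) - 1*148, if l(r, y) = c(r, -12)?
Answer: -758/5 ≈ -151.60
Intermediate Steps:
c(Q, A) = -6/5 + A/5
l(r, y) = -18/5 (l(r, y) = -6/5 + (1/5)*(-12) = -6/5 - 12/5 = -18/5)
l(204, -100) - 1*148 = -18/5 - 1*148 = -18/5 - 148 = -758/5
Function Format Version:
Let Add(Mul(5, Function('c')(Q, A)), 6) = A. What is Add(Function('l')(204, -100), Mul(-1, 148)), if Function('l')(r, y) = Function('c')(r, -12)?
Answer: Rational(-758, 5) ≈ -151.60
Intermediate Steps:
Function('c')(Q, A) = Add(Rational(-6, 5), Mul(Rational(1, 5), A))
Function('l')(r, y) = Rational(-18, 5) (Function('l')(r, y) = Add(Rational(-6, 5), Mul(Rational(1, 5), -12)) = Add(Rational(-6, 5), Rational(-12, 5)) = Rational(-18, 5))
Add(Function('l')(204, -100), Mul(-1, 148)) = Add(Rational(-18, 5), Mul(-1, 148)) = Add(Rational(-18, 5), -148) = Rational(-758, 5)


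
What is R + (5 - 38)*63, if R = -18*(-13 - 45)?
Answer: -1035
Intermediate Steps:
R = 1044 (R = -18*(-58) = 1044)
R + (5 - 38)*63 = 1044 + (5 - 38)*63 = 1044 - 33*63 = 1044 - 2079 = -1035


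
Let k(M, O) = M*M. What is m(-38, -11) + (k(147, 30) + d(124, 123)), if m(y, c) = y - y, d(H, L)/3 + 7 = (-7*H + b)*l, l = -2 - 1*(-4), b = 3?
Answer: 16398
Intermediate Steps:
l = 2 (l = -2 + 4 = 2)
k(M, O) = M²
d(H, L) = -3 - 42*H (d(H, L) = -21 + 3*((-7*H + 3)*2) = -21 + 3*((3 - 7*H)*2) = -21 + 3*(6 - 14*H) = -21 + (18 - 42*H) = -3 - 42*H)
m(y, c) = 0
m(-38, -11) + (k(147, 30) + d(124, 123)) = 0 + (147² + (-3 - 42*124)) = 0 + (21609 + (-3 - 5208)) = 0 + (21609 - 5211) = 0 + 16398 = 16398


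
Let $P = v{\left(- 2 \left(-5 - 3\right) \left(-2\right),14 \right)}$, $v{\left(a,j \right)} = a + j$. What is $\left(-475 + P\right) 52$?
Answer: $-25636$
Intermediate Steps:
$P = -18$ ($P = - 2 \left(-5 - 3\right) \left(-2\right) + 14 = \left(-2\right) \left(-8\right) \left(-2\right) + 14 = 16 \left(-2\right) + 14 = -32 + 14 = -18$)
$\left(-475 + P\right) 52 = \left(-475 - 18\right) 52 = \left(-493\right) 52 = -25636$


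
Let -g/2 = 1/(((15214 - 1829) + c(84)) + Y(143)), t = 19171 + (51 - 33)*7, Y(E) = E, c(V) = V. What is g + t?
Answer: 131335381/6806 ≈ 19297.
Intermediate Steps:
t = 19297 (t = 19171 + 18*7 = 19171 + 126 = 19297)
g = -1/6806 (g = -2/(((15214 - 1829) + 84) + 143) = -2/((13385 + 84) + 143) = -2/(13469 + 143) = -2/13612 = -2*1/13612 = -1/6806 ≈ -0.00014693)
g + t = -1/6806 + 19297 = 131335381/6806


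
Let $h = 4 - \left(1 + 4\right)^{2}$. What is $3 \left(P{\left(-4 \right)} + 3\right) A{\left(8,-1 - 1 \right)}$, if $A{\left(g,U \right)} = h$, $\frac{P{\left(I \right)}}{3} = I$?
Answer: $567$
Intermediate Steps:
$P{\left(I \right)} = 3 I$
$h = -21$ ($h = 4 - 5^{2} = 4 - 25 = -21$)
$A{\left(g,U \right)} = -21$
$3 \left(P{\left(-4 \right)} + 3\right) A{\left(8,-1 - 1 \right)} = 3 \left(3 \left(-4\right) + 3\right) \left(-21\right) = 3 \left(-12 + 3\right) \left(-21\right) = 3 \left(-9\right) \left(-21\right) = \left(-27\right) \left(-21\right) = 567$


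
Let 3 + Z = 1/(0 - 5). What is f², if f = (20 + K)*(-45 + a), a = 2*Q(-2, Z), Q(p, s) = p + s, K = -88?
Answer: 354794896/25 ≈ 1.4192e+7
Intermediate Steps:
Z = -16/5 (Z = -3 + 1/(0 - 5) = -3 + 1/(-5) = -3 - ⅕ = -16/5 ≈ -3.2000)
a = -52/5 (a = 2*(-2 - 16/5) = 2*(-26/5) = -52/5 ≈ -10.400)
f = 18836/5 (f = (20 - 88)*(-45 - 52/5) = -68*(-277/5) = 18836/5 ≈ 3767.2)
f² = (18836/5)² = 354794896/25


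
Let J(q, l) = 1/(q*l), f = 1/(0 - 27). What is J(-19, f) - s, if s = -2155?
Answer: 40972/19 ≈ 2156.4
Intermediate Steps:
f = -1/27 (f = 1/(-27) = -1/27 ≈ -0.037037)
J(q, l) = 1/(l*q)
J(-19, f) - s = 1/(-1/27*(-19)) - 1*(-2155) = -27*(-1/19) + 2155 = 27/19 + 2155 = 40972/19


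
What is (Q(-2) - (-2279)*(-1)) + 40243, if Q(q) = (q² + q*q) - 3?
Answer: 37969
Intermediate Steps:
Q(q) = -3 + 2*q² (Q(q) = (q² + q²) - 3 = 2*q² - 3 = -3 + 2*q²)
(Q(-2) - (-2279)*(-1)) + 40243 = ((-3 + 2*(-2)²) - (-2279)*(-1)) + 40243 = ((-3 + 2*4) - 53*43) + 40243 = ((-3 + 8) - 2279) + 40243 = (5 - 2279) + 40243 = -2274 + 40243 = 37969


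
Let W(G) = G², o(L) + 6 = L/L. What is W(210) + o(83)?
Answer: 44095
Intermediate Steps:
o(L) = -5 (o(L) = -6 + L/L = -6 + 1 = -5)
W(210) + o(83) = 210² - 5 = 44100 - 5 = 44095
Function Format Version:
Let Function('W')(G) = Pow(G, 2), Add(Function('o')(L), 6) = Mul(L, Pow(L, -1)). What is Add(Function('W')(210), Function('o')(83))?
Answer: 44095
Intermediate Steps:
Function('o')(L) = -5 (Function('o')(L) = Add(-6, Mul(L, Pow(L, -1))) = Add(-6, 1) = -5)
Add(Function('W')(210), Function('o')(83)) = Add(Pow(210, 2), -5) = Add(44100, -5) = 44095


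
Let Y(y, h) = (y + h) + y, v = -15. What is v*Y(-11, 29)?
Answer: -105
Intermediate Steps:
Y(y, h) = h + 2*y (Y(y, h) = (h + y) + y = h + 2*y)
v*Y(-11, 29) = -15*(29 + 2*(-11)) = -15*(29 - 22) = -15*7 = -105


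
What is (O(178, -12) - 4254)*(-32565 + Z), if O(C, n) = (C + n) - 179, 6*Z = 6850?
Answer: 402250090/3 ≈ 1.3408e+8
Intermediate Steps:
Z = 3425/3 (Z = (⅙)*6850 = 3425/3 ≈ 1141.7)
O(C, n) = -179 + C + n
(O(178, -12) - 4254)*(-32565 + Z) = ((-179 + 178 - 12) - 4254)*(-32565 + 3425/3) = (-13 - 4254)*(-94270/3) = -4267*(-94270/3) = 402250090/3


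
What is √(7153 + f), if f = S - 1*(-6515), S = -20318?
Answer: 5*I*√266 ≈ 81.547*I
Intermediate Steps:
f = -13803 (f = -20318 - 1*(-6515) = -20318 + 6515 = -13803)
√(7153 + f) = √(7153 - 13803) = √(-6650) = 5*I*√266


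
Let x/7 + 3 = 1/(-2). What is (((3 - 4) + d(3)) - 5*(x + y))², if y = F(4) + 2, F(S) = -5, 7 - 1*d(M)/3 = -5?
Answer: 119025/4 ≈ 29756.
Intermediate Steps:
d(M) = 36 (d(M) = 21 - 3*(-5) = 21 + 15 = 36)
x = -49/2 (x = -21 + 7/(-2) = -21 + 7*(-½) = -21 - 7/2 = -49/2 ≈ -24.500)
y = -3 (y = -5 + 2 = -3)
(((3 - 4) + d(3)) - 5*(x + y))² = (((3 - 4) + 36) - 5*(-49/2 - 3))² = ((-1 + 36) - 5*(-55/2))² = (35 + 275/2)² = (345/2)² = 119025/4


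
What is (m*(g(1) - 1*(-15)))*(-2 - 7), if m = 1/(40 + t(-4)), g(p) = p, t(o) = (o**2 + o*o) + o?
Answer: -36/17 ≈ -2.1176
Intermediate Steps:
t(o) = o + 2*o**2 (t(o) = (o**2 + o**2) + o = 2*o**2 + o = o + 2*o**2)
m = 1/68 (m = 1/(40 - 4*(1 + 2*(-4))) = 1/(40 - 4*(1 - 8)) = 1/(40 - 4*(-7)) = 1/(40 + 28) = 1/68 ≈ 0.014706)
(m*(g(1) - 1*(-15)))*(-2 - 7) = ((1 - 1*(-15))/68)*(-2 - 7) = ((1 + 15)/68)*(-9) = ((1/68)*16)*(-9) = (4/17)*(-9) = -36/17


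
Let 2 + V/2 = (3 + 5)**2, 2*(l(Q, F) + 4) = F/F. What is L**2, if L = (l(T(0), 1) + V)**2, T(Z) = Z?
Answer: 3373402561/16 ≈ 2.1084e+8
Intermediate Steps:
l(Q, F) = -7/2 (l(Q, F) = -4 + (F/F)/2 = -4 + (1/2)*1 = -4 + 1/2 = -7/2)
V = 124 (V = -4 + 2*(3 + 5)**2 = -4 + 2*8**2 = -4 + 2*64 = -4 + 128 = 124)
L = 58081/4 (L = (-7/2 + 124)**2 = (241/2)**2 = 58081/4 ≈ 14520.)
L**2 = (58081/4)**2 = 3373402561/16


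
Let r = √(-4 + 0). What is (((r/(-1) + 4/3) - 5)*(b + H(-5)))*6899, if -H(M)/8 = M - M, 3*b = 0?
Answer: 0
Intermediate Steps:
b = 0 (b = (⅓)*0 = 0)
r = 2*I (r = √(-4) = 2*I ≈ 2.0*I)
H(M) = 0 (H(M) = -8*(M - M) = -8*0 = 0)
(((r/(-1) + 4/3) - 5)*(b + H(-5)))*6899 = ((((2*I)/(-1) + 4/3) - 5)*(0 + 0))*6899 = ((((2*I)*(-1) + 4*(⅓)) - 5)*0)*6899 = (((-2*I + 4/3) - 5)*0)*6899 = (((4/3 - 2*I) - 5)*0)*6899 = ((-11/3 - 2*I)*0)*6899 = 0*6899 = 0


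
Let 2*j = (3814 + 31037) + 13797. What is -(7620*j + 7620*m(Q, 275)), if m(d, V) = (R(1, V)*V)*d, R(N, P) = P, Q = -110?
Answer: 63203526120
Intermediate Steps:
j = 24324 (j = ((3814 + 31037) + 13797)/2 = (34851 + 13797)/2 = (½)*48648 = 24324)
m(d, V) = d*V² (m(d, V) = (V*V)*d = V²*d = d*V²)
-(7620*j + 7620*m(Q, 275)) = -7620/(1/(-110*275² + 24324)) = -7620/(1/(-110*75625 + 24324)) = -7620/(1/(-8318750 + 24324)) = -7620/(1/(-8294426)) = -7620/(-1/8294426) = -7620*(-8294426) = 63203526120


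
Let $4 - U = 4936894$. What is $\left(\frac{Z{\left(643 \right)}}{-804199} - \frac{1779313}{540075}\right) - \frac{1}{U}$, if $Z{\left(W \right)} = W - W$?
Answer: $- \frac{195206044811}{59250908150} \approx -3.2946$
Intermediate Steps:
$U = -4936890$ ($U = 4 - 4936894 = -4936890$)
$Z{\left(W \right)} = 0$
$\left(\frac{Z{\left(643 \right)}}{-804199} - \frac{1779313}{540075}\right) - \frac{1}{U} = \left(\frac{0}{-804199} - \frac{1779313}{540075}\right) - \frac{1}{-4936890} = \left(0 \left(- \frac{1}{804199}\right) - \frac{1779313}{540075}\right) - - \frac{1}{4936890} = \left(0 - \frac{1779313}{540075}\right) + \frac{1}{4936890} = - \frac{1779313}{540075} + \frac{1}{4936890} = - \frac{195206044811}{59250908150}$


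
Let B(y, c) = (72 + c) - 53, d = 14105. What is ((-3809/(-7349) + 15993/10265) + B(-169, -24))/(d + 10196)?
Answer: -220555483/1833206322985 ≈ -0.00012031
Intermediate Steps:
B(y, c) = 19 + c
((-3809/(-7349) + 15993/10265) + B(-169, -24))/(d + 10196) = ((-3809/(-7349) + 15993/10265) + (19 - 24))/(14105 + 10196) = ((-3809*(-1/7349) + 15993*(1/10265)) - 5)/24301 = ((3809/7349 + 15993/10265) - 5)*(1/24301) = (156631942/75437485 - 5)*(1/24301) = -220555483/75437485*1/24301 = -220555483/1833206322985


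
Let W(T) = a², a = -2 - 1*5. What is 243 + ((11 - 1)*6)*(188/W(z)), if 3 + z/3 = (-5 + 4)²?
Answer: 23187/49 ≈ 473.20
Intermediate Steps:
z = -6 (z = -9 + 3*(-5 + 4)² = -9 + 3*(-1)² = -9 + 3*1 = -9 + 3 = -6)
a = -7 (a = -2 - 5 = -7)
W(T) = 49 (W(T) = (-7)² = 49)
243 + ((11 - 1)*6)*(188/W(z)) = 243 + ((11 - 1)*6)*(188/49) = 243 + (10*6)*(188*(1/49)) = 243 + 60*(188/49) = 243 + 11280/49 = 23187/49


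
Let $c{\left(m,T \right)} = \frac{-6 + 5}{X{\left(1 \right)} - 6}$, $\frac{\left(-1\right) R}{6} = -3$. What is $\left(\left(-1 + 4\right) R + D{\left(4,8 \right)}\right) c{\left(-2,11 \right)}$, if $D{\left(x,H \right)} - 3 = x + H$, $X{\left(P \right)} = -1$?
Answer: $\frac{69}{7} \approx 9.8571$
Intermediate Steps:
$R = 18$ ($R = \left(-6\right) \left(-3\right) = 18$)
$c{\left(m,T \right)} = \frac{1}{7}$ ($c{\left(m,T \right)} = \frac{-6 + 5}{-1 - 6} = - \frac{1}{-7} = \left(-1\right) \left(- \frac{1}{7}\right) = \frac{1}{7}$)
$D{\left(x,H \right)} = 3 + H + x$ ($D{\left(x,H \right)} = 3 + \left(x + H\right) = 3 + \left(H + x\right) = 3 + H + x$)
$\left(\left(-1 + 4\right) R + D{\left(4,8 \right)}\right) c{\left(-2,11 \right)} = \left(\left(-1 + 4\right) 18 + \left(3 + 8 + 4\right)\right) \frac{1}{7} = \left(3 \cdot 18 + 15\right) \frac{1}{7} = \left(54 + 15\right) \frac{1}{7} = 69 \cdot \frac{1}{7} = \frac{69}{7}$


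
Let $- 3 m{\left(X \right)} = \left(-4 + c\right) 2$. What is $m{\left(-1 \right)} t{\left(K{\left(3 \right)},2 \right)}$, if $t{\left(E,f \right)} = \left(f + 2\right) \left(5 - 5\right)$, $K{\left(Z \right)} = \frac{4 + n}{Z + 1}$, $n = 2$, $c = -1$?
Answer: $0$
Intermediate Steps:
$K{\left(Z \right)} = \frac{6}{1 + Z}$ ($K{\left(Z \right)} = \frac{4 + 2}{Z + 1} = \frac{6}{1 + Z}$)
$m{\left(X \right)} = \frac{10}{3}$ ($m{\left(X \right)} = - \frac{\left(-4 - 1\right) 2}{3} = - \frac{\left(-5\right) 2}{3} = \left(- \frac{1}{3}\right) \left(-10\right) = \frac{10}{3}$)
$t{\left(E,f \right)} = 0$ ($t{\left(E,f \right)} = \left(2 + f\right) 0 = 0$)
$m{\left(-1 \right)} t{\left(K{\left(3 \right)},2 \right)} = \frac{10}{3} \cdot 0 = 0$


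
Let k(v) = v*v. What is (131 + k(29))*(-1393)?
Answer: -1353996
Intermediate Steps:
k(v) = v**2
(131 + k(29))*(-1393) = (131 + 29**2)*(-1393) = (131 + 841)*(-1393) = 972*(-1393) = -1353996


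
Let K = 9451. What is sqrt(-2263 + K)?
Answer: 2*sqrt(1797) ≈ 84.782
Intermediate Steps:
sqrt(-2263 + K) = sqrt(-2263 + 9451) = sqrt(7188) = 2*sqrt(1797)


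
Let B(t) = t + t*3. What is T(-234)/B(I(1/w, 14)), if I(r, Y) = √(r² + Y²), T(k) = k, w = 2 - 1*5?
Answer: -351*√1765/3530 ≈ -4.1774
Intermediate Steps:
w = -3 (w = 2 - 5 = -3)
I(r, Y) = √(Y² + r²)
B(t) = 4*t (B(t) = t + 3*t = 4*t)
T(-234)/B(I(1/w, 14)) = -234*1/(4*√(14² + (1/(-3))²)) = -234*1/(4*√(196 + (-⅓)²)) = -234*1/(4*√(196 + ⅑)) = -234*3*√1765/7060 = -351*√1765/3530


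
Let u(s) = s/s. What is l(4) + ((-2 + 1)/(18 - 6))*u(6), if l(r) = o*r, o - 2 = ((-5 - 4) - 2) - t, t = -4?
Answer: -241/12 ≈ -20.083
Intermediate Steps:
o = -5 (o = 2 + (((-5 - 4) - 2) - 1*(-4)) = 2 + ((-9 - 2) + 4) = 2 + (-11 + 4) = 2 - 7 = -5)
u(s) = 1
l(r) = -5*r
l(4) + ((-2 + 1)/(18 - 6))*u(6) = -5*4 + ((-2 + 1)/(18 - 6))*1 = -20 - 1/12*1 = -20 - 1/12 = -241/12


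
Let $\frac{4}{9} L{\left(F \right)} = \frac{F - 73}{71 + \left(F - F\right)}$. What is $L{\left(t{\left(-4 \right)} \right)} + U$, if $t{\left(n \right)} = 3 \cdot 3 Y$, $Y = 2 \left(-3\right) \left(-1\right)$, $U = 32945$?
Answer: $\frac{9356209}{284} \approx 32944.0$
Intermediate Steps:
$Y = 6$ ($Y = \left(-6\right) \left(-1\right) = 6$)
$t{\left(n \right)} = 54$ ($t{\left(n \right)} = 3 \cdot 3 \cdot 6 = 9 \cdot 6 = 54$)
$L{\left(F \right)} = - \frac{657}{284} + \frac{9 F}{284}$ ($L{\left(F \right)} = \frac{9 \frac{F - 73}{71 + \left(F - F\right)}}{4} = \frac{9 \frac{-73 + F}{71 + 0}}{4} = \frac{9 \frac{-73 + F}{71}}{4} = \frac{9 \left(-73 + F\right) \frac{1}{71}}{4} = \frac{9 \left(- \frac{73}{71} + \frac{F}{71}\right)}{4} = - \frac{657}{284} + \frac{9 F}{284}$)
$L{\left(t{\left(-4 \right)} \right)} + U = \left(- \frac{657}{284} + \frac{9}{284} \cdot 54\right) + 32945 = \left(- \frac{657}{284} + \frac{243}{142}\right) + 32945 = - \frac{171}{284} + 32945 = \frac{9356209}{284}$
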